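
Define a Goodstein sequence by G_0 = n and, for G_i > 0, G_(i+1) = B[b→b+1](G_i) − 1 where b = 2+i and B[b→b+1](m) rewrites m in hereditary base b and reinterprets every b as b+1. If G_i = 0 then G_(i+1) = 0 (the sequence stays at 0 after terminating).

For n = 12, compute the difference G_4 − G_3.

(0) 12|_2 = 2^(2 + 1) + 2^2 ↦ 3^(3 + 1) + 3^3|_3 = 108 ⇒ 107
(1) 107|_3 = 3^(3 + 1) + 2·3^2 + 2·3 + 2 ↦ 4^(4 + 1) + 2·4^2 + 2·4 + 2|_4 = 1066 ⇒ 1065
(2) 1065|_4 = 4^(4 + 1) + 2·4^2 + 2·4 + 1 ↦ 5^(5 + 1) + 2·5^2 + 2·5 + 1|_5 = 15686 ⇒ 15685
(3) 15685|_5 = 5^(5 + 1) + 2·5^2 + 2·5 ↦ 6^(6 + 1) + 2·6^2 + 2·6|_6 = 280020 ⇒ 280019

264334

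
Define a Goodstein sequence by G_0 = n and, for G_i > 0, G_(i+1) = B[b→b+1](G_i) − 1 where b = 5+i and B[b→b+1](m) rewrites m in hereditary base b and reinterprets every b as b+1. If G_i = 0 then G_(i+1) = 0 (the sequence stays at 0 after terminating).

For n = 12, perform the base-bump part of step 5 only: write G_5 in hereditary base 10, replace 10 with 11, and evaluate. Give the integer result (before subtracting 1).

G_0=12  [base 5] 2·5 + 2  →[5↦6]→  2·6 + 2 = 14  −1 ⇒ G_1=13
G_1=13  [base 6] 2·6 + 1  →[6↦7]→  2·7 + 1 = 15  −1 ⇒ G_2=14
G_2=14  [base 7] 2·7  →[7↦8]→  2·8 = 16  −1 ⇒ G_3=15
G_3=15  [base 8] 8 + 7  →[8↦9]→  9 + 7 = 16  −1 ⇒ G_4=15
G_4=15  [base 9] 9 + 6  →[9↦10]→  10 + 6 = 16  −1 ⇒ G_5=15

16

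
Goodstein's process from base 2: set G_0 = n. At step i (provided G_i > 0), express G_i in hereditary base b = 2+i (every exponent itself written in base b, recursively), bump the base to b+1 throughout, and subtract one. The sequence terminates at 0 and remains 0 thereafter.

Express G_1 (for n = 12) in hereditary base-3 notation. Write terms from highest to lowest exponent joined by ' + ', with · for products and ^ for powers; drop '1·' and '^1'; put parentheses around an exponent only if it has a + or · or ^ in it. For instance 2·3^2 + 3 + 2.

3^(3 + 1) + 2·3^2 + 2·3 + 2

[0] 12 ≡ 2^(2 + 1) + 2^2 (base 2). Lift 3: 108. −1: 107.
[1] 107 ≡ 3^(3 + 1) + 2·3^2 + 2·3 + 2 (base 3). Lift 4: 1066. −1: 1065.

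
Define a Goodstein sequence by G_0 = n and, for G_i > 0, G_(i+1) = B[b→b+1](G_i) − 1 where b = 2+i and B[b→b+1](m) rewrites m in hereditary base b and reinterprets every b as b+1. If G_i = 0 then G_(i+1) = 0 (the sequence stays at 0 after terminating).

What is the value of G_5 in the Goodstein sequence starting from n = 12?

base 2: 12 = 2^(2 + 1) + 2^2; at 3: 3^(3 + 1) + 3^3 = 108; next = 107
base 3: 107 = 3^(3 + 1) + 2·3^2 + 2·3 + 2; at 4: 4^(4 + 1) + 2·4^2 + 2·4 + 2 = 1066; next = 1065
base 4: 1065 = 4^(4 + 1) + 2·4^2 + 2·4 + 1; at 5: 5^(5 + 1) + 2·5^2 + 2·5 + 1 = 15686; next = 15685
base 5: 15685 = 5^(5 + 1) + 2·5^2 + 2·5; at 6: 6^(6 + 1) + 2·6^2 + 2·6 = 280020; next = 280019
base 6: 280019 = 6^(6 + 1) + 2·6^2 + 6 + 5; at 7: 7^(7 + 1) + 2·7^2 + 7 + 5 = 5764911; next = 5764910
base 7: 5764910 = 7^(7 + 1) + 2·7^2 + 7 + 4; at 8: 8^(8 + 1) + 2·8^2 + 8 + 4 = 134217868; next = 134217867

5764910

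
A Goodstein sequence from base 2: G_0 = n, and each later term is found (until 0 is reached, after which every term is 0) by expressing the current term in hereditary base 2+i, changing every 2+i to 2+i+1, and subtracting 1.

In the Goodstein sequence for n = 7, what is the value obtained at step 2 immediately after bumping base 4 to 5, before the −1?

3128

step 0: 7 = 2^2 + 2 + 1; sub 3 for 2: 3^3 + 3 + 1; = 31; G_1 = 31−1 = 30
step 1: 30 = 3^3 + 3; sub 4 for 3: 4^4 + 4; = 260; G_2 = 260−1 = 259
step 2: 259 = 4^4 + 3; sub 5 for 4: 5^5 + 3; = 3128; G_3 = 3128−1 = 3127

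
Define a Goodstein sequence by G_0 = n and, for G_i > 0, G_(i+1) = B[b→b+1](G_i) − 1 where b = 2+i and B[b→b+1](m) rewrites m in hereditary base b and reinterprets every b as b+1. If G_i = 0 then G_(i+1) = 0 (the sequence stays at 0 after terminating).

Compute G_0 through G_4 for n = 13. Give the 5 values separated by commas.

13 —HB2→ 2^(2 + 1) + 2^2 + 1 —bump→ 3^(3 + 1) + 3^3 + 1 = 109 —(−1)→ 108
108 —HB3→ 3^(3 + 1) + 3^3 —bump→ 4^(4 + 1) + 4^4 = 1280 —(−1)→ 1279
1279 —HB4→ 4^(4 + 1) + 3·4^3 + 3·4^2 + 3·4 + 3 —bump→ 5^(5 + 1) + 3·5^3 + 3·5^2 + 3·5 + 3 = 16093 —(−1)→ 16092
16092 —HB5→ 5^(5 + 1) + 3·5^3 + 3·5^2 + 3·5 + 2 —bump→ 6^(6 + 1) + 3·6^3 + 3·6^2 + 3·6 + 2 = 280712 —(−1)→ 280711

13, 108, 1279, 16092, 280711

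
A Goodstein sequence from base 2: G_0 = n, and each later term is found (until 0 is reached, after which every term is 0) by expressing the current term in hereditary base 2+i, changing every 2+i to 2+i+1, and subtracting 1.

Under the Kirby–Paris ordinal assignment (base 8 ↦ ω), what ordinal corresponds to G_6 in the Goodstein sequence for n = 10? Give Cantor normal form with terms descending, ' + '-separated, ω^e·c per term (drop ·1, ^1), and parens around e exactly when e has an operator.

step 0: 10 = 2^(2 + 1) + 2; sub 3 for 2: 3^(3 + 1) + 3; = 84; G_1 = 84−1 = 83
step 1: 83 = 3^(3 + 1) + 2; sub 4 for 3: 4^(4 + 1) + 2; = 1026; G_2 = 1026−1 = 1025
step 2: 1025 = 4^(4 + 1) + 1; sub 5 for 4: 5^(5 + 1) + 1; = 15626; G_3 = 15626−1 = 15625
step 3: 15625 = 5^(5 + 1); sub 6 for 5: 6^(6 + 1); = 279936; G_4 = 279936−1 = 279935
step 4: 279935 = 5·6^6 + 5·6^5 + 5·6^4 + 5·6^3 + 5·6^2 + 5·6 + 5; sub 7 for 6: 5·7^7 + 5·7^5 + 5·7^4 + 5·7^3 + 5·7^2 + 5·7 + 5; = 4215755; G_5 = 4215755−1 = 4215754
step 5: 4215754 = 5·7^7 + 5·7^5 + 5·7^4 + 5·7^3 + 5·7^2 + 5·7 + 4; sub 8 for 7: 5·8^8 + 5·8^5 + 5·8^4 + 5·8^3 + 5·8^2 + 5·8 + 4; = 84073324; G_6 = 84073324−1 = 84073323
step 6: 84073323 = 5·8^8 + 5·8^5 + 5·8^4 + 5·8^3 + 5·8^2 + 5·8 + 3; sub 9 for 8: 5·9^9 + 5·9^5 + 5·9^4 + 5·9^3 + 5·9^2 + 5·9 + 3; = 1937434593; G_7 = 1937434593−1 = 1937434592

ω^ω·5 + ω^5·5 + ω^4·5 + ω^3·5 + ω^2·5 + ω·5 + 3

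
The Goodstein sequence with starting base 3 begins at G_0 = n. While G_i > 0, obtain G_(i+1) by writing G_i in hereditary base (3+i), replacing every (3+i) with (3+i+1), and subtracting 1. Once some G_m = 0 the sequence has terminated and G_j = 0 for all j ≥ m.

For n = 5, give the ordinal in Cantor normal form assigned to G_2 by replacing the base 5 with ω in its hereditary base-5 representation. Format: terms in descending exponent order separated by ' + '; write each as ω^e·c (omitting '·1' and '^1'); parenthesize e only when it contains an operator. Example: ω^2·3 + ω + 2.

(0) 5|_3 = 3 + 2 ↦ 4 + 2|_4 = 6 ⇒ 5
(1) 5|_4 = 4 + 1 ↦ 5 + 1|_5 = 6 ⇒ 5
(2) 5|_5 = 5 ↦ 6|_6 = 6 ⇒ 5

ω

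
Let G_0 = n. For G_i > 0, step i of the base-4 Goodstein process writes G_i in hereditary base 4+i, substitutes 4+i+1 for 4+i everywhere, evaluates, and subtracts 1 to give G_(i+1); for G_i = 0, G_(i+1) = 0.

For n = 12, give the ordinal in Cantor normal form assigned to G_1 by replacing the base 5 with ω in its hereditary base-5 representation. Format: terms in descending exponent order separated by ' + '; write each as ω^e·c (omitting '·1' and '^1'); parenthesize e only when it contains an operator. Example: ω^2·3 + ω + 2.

step 0: 12 = 3·4; sub 5 for 4: 3·5; = 15; G_1 = 15−1 = 14
step 1: 14 = 2·5 + 4; sub 6 for 5: 2·6 + 4; = 16; G_2 = 16−1 = 15

ω·2 + 4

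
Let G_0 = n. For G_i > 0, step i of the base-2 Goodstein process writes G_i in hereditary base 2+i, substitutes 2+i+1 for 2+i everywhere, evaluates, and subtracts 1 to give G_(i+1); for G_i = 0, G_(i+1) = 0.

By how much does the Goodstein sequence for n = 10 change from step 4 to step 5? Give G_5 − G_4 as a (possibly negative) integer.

3935819

base 2: 10 = 2^(2 + 1) + 2; at 3: 3^(3 + 1) + 3 = 84; next = 83
base 3: 83 = 3^(3 + 1) + 2; at 4: 4^(4 + 1) + 2 = 1026; next = 1025
base 4: 1025 = 4^(4 + 1) + 1; at 5: 5^(5 + 1) + 1 = 15626; next = 15625
base 5: 15625 = 5^(5 + 1); at 6: 6^(6 + 1) = 279936; next = 279935
base 6: 279935 = 5·6^6 + 5·6^5 + 5·6^4 + 5·6^3 + 5·6^2 + 5·6 + 5; at 7: 5·7^7 + 5·7^5 + 5·7^4 + 5·7^3 + 5·7^2 + 5·7 + 5 = 4215755; next = 4215754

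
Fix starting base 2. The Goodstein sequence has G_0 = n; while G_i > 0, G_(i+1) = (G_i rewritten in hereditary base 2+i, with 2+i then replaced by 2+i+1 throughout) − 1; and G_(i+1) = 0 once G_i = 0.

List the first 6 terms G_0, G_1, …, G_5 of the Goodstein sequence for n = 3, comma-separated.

step 0: 3 = 2 + 1; sub 3 for 2: 3 + 1; = 4; G_1 = 4−1 = 3
step 1: 3 = 3; sub 4 for 3: 4; = 4; G_2 = 4−1 = 3
step 2: 3 = 3; sub 5 for 4: 3; = 3; G_3 = 3−1 = 2
step 3: 2 = 2; sub 6 for 5: 2; = 2; G_4 = 2−1 = 1
step 4: 1 = 1; sub 7 for 6: 1; = 1; G_5 = 1−1 = 0

3, 3, 3, 2, 1, 0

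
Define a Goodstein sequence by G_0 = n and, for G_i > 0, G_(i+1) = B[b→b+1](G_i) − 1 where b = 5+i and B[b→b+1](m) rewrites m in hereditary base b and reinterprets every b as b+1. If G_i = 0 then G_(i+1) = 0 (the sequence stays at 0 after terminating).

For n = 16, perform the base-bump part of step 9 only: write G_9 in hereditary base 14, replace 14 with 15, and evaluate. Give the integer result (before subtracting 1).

28

[0] 16 ≡ 3·5 + 1 (base 5). Lift 6: 19. −1: 18.
[1] 18 ≡ 3·6 (base 6). Lift 7: 21. −1: 20.
[2] 20 ≡ 2·7 + 6 (base 7). Lift 8: 22. −1: 21.
[3] 21 ≡ 2·8 + 5 (base 8). Lift 9: 23. −1: 22.
[4] 22 ≡ 2·9 + 4 (base 9). Lift 10: 24. −1: 23.
[5] 23 ≡ 2·10 + 3 (base 10). Lift 11: 25. −1: 24.
[6] 24 ≡ 2·11 + 2 (base 11). Lift 12: 26. −1: 25.
[7] 25 ≡ 2·12 + 1 (base 12). Lift 13: 27. −1: 26.
[8] 26 ≡ 2·13 (base 13). Lift 14: 28. −1: 27.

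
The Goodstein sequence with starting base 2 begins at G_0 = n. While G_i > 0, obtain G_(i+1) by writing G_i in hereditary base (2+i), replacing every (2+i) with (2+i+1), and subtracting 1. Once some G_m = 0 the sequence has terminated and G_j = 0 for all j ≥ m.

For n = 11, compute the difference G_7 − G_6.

i=0: 11 = 2^(2 + 1) + 2 + 1 (b=2); 2→3: 3^(3 + 1) + 3 + 1 = 85; 85−1 = 84
i=1: 84 = 3^(3 + 1) + 3 (b=3); 3→4: 4^(4 + 1) + 4 = 1028; 1028−1 = 1027
i=2: 1027 = 4^(4 + 1) + 3 (b=4); 4→5: 5^(5 + 1) + 3 = 15628; 15628−1 = 15627
i=3: 15627 = 5^(5 + 1) + 2 (b=5); 5→6: 6^(6 + 1) + 2 = 279938; 279938−1 = 279937
i=4: 279937 = 6^(6 + 1) + 1 (b=6); 6→7: 7^(7 + 1) + 1 = 5764802; 5764802−1 = 5764801
i=5: 5764801 = 7^(7 + 1) (b=7); 7→8: 8^(8 + 1) = 134217728; 134217728−1 = 134217727
i=6: 134217727 = 7·8^8 + 7·8^7 + 7·8^6 + 7·8^5 + 7·8^4 + 7·8^3 + 7·8^2 + 7·8 + 7 (b=8); 8→9: 7·9^9 + 7·9^7 + 7·9^6 + 7·9^5 + 7·9^4 + 7·9^3 + 7·9^2 + 7·9 + 7 = 2749609303; 2749609303−1 = 2749609302

2615391575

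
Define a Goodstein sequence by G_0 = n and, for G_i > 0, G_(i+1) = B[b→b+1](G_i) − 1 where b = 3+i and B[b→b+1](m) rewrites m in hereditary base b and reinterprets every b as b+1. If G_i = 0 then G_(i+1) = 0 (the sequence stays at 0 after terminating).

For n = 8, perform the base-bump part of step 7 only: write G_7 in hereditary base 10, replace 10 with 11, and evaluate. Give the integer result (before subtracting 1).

12

step 0: 8 = 2·3 + 2; sub 4 for 3: 2·4 + 2; = 10; G_1 = 10−1 = 9
step 1: 9 = 2·4 + 1; sub 5 for 4: 2·5 + 1; = 11; G_2 = 11−1 = 10
step 2: 10 = 2·5; sub 6 for 5: 2·6; = 12; G_3 = 12−1 = 11
step 3: 11 = 6 + 5; sub 7 for 6: 7 + 5; = 12; G_4 = 12−1 = 11
step 4: 11 = 7 + 4; sub 8 for 7: 8 + 4; = 12; G_5 = 12−1 = 11
step 5: 11 = 8 + 3; sub 9 for 8: 9 + 3; = 12; G_6 = 12−1 = 11
step 6: 11 = 9 + 2; sub 10 for 9: 10 + 2; = 12; G_7 = 12−1 = 11
step 7: 11 = 10 + 1; sub 11 for 10: 11 + 1; = 12; G_8 = 12−1 = 11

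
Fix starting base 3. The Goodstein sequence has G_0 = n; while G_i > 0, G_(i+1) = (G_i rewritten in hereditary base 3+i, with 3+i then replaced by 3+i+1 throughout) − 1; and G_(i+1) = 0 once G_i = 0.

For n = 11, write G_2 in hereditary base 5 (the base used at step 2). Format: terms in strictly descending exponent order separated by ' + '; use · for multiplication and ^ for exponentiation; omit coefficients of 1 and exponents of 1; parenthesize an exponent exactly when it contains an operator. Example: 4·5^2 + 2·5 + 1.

G_0 = 11. HB_3(11) = 3^2 + 2. Bump = 18. G_1 = 17.
G_1 = 17. HB_4(17) = 4^2 + 1. Bump = 26. G_2 = 25.

5^2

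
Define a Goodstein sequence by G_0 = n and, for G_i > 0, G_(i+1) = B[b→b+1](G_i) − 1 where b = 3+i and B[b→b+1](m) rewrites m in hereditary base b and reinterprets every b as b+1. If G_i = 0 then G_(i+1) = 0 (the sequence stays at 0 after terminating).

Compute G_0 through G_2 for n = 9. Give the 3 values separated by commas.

G_0 = 9. HB_3(9) = 3^2. Bump = 16. G_1 = 15.
G_1 = 15. HB_4(15) = 3·4 + 3. Bump = 18. G_2 = 17.

9, 15, 17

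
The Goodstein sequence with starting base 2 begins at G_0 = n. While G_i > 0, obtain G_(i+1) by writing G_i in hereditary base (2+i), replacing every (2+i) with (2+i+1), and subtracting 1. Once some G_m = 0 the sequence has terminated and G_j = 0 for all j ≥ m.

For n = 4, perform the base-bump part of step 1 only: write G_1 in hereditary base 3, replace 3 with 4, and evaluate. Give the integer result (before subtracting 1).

G_0 = 4. HB_2(4) = 2^2. Bump = 27. G_1 = 26.
G_1 = 26. HB_3(26) = 2·3^2 + 2·3 + 2. Bump = 42. G_2 = 41.

42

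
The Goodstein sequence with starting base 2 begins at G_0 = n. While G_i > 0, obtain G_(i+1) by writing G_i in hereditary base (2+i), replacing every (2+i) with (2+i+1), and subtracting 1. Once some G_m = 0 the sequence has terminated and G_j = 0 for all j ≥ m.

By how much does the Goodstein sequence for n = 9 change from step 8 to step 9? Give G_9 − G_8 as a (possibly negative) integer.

(0) 9|_2 = 2^(2 + 1) + 1 ↦ 3^(3 + 1) + 1|_3 = 82 ⇒ 81
(1) 81|_3 = 3^(3 + 1) ↦ 4^(4 + 1)|_4 = 1024 ⇒ 1023
(2) 1023|_4 = 3·4^4 + 3·4^3 + 3·4^2 + 3·4 + 3 ↦ 3·5^5 + 3·5^3 + 3·5^2 + 3·5 + 3|_5 = 9843 ⇒ 9842
(3) 9842|_5 = 3·5^5 + 3·5^3 + 3·5^2 + 3·5 + 2 ↦ 3·6^6 + 3·6^3 + 3·6^2 + 3·6 + 2|_6 = 140744 ⇒ 140743
(4) 140743|_6 = 3·6^6 + 3·6^3 + 3·6^2 + 3·6 + 1 ↦ 3·7^7 + 3·7^3 + 3·7^2 + 3·7 + 1|_7 = 2471827 ⇒ 2471826
(5) 2471826|_7 = 3·7^7 + 3·7^3 + 3·7^2 + 3·7 ↦ 3·8^8 + 3·8^3 + 3·8^2 + 3·8|_8 = 50333400 ⇒ 50333399
(6) 50333399|_8 = 3·8^8 + 3·8^3 + 3·8^2 + 2·8 + 7 ↦ 3·9^9 + 3·9^3 + 3·9^2 + 2·9 + 7|_9 = 1162263922 ⇒ 1162263921
(7) 1162263921|_9 = 3·9^9 + 3·9^3 + 3·9^2 + 2·9 + 6 ↦ 3·10^10 + 3·10^3 + 3·10^2 + 2·10 + 6|_10 = 30000003326 ⇒ 30000003325
(8) 30000003325|_10 = 3·10^10 + 3·10^3 + 3·10^2 + 2·10 + 5 ↦ 3·11^11 + 3·11^3 + 3·11^2 + 2·11 + 5|_11 = 855935016216 ⇒ 855935016215

825935012890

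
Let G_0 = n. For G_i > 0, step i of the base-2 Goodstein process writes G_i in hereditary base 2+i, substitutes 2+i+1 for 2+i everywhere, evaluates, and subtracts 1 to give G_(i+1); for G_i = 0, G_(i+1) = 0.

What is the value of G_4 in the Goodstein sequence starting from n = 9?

140743

9 —HB2→ 2^(2 + 1) + 1 —bump→ 3^(3 + 1) + 1 = 82 —(−1)→ 81
81 —HB3→ 3^(3 + 1) —bump→ 4^(4 + 1) = 1024 —(−1)→ 1023
1023 —HB4→ 3·4^4 + 3·4^3 + 3·4^2 + 3·4 + 3 —bump→ 3·5^5 + 3·5^3 + 3·5^2 + 3·5 + 3 = 9843 —(−1)→ 9842
9842 —HB5→ 3·5^5 + 3·5^3 + 3·5^2 + 3·5 + 2 —bump→ 3·6^6 + 3·6^3 + 3·6^2 + 3·6 + 2 = 140744 —(−1)→ 140743
140743 —HB6→ 3·6^6 + 3·6^3 + 3·6^2 + 3·6 + 1 —bump→ 3·7^7 + 3·7^3 + 3·7^2 + 3·7 + 1 = 2471827 —(−1)→ 2471826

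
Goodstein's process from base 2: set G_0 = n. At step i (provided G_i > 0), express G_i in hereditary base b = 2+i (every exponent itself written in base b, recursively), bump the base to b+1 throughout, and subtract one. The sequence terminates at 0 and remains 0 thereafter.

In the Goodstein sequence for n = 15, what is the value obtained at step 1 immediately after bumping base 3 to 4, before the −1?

1284

base 2: 15 = 2^(2 + 1) + 2^2 + 2 + 1; at 3: 3^(3 + 1) + 3^3 + 3 + 1 = 112; next = 111
base 3: 111 = 3^(3 + 1) + 3^3 + 3; at 4: 4^(4 + 1) + 4^4 + 4 = 1284; next = 1283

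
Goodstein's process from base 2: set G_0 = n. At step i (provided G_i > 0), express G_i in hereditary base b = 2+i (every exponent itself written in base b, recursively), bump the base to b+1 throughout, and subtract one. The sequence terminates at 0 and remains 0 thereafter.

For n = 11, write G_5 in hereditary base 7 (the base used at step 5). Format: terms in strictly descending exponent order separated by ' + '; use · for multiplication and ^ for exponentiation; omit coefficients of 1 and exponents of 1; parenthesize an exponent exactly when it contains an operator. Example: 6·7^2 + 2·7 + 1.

7^(7 + 1)

base 2: 11 = 2^(2 + 1) + 2 + 1; at 3: 3^(3 + 1) + 3 + 1 = 85; next = 84
base 3: 84 = 3^(3 + 1) + 3; at 4: 4^(4 + 1) + 4 = 1028; next = 1027
base 4: 1027 = 4^(4 + 1) + 3; at 5: 5^(5 + 1) + 3 = 15628; next = 15627
base 5: 15627 = 5^(5 + 1) + 2; at 6: 6^(6 + 1) + 2 = 279938; next = 279937
base 6: 279937 = 6^(6 + 1) + 1; at 7: 7^(7 + 1) + 1 = 5764802; next = 5764801
base 7: 5764801 = 7^(7 + 1); at 8: 8^(8 + 1) = 134217728; next = 134217727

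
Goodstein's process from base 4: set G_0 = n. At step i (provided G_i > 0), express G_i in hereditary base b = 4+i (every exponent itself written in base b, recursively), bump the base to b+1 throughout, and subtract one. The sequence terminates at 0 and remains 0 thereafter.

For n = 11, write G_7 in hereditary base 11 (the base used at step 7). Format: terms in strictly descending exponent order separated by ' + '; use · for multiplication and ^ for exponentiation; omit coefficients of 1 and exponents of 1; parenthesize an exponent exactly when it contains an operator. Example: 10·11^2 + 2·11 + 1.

i=0: 11 = 2·4 + 3 (b=4); 4→5: 2·5 + 3 = 13; 13−1 = 12
i=1: 12 = 2·5 + 2 (b=5); 5→6: 2·6 + 2 = 14; 14−1 = 13
i=2: 13 = 2·6 + 1 (b=6); 6→7: 2·7 + 1 = 15; 15−1 = 14
i=3: 14 = 2·7 (b=7); 7→8: 2·8 = 16; 16−1 = 15
i=4: 15 = 8 + 7 (b=8); 8→9: 9 + 7 = 16; 16−1 = 15
i=5: 15 = 9 + 6 (b=9); 9→10: 10 + 6 = 16; 16−1 = 15
i=6: 15 = 10 + 5 (b=10); 10→11: 11 + 5 = 16; 16−1 = 15
i=7: 15 = 11 + 4 (b=11); 11→12: 12 + 4 = 16; 16−1 = 15

11 + 4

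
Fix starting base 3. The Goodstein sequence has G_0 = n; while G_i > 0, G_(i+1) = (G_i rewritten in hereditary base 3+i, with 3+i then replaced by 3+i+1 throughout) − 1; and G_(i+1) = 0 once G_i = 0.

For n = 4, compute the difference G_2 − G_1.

0

base 3: 4 = 3 + 1; at 4: 4 + 1 = 5; next = 4
base 4: 4 = 4; at 5: 5 = 5; next = 4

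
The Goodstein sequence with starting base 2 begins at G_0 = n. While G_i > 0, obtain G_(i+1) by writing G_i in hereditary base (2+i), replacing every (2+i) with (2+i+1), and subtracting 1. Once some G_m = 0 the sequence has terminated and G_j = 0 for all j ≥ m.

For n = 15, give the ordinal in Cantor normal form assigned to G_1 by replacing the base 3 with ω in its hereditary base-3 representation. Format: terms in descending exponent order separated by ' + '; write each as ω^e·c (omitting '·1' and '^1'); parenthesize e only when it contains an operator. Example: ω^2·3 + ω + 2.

(0) 15|_2 = 2^(2 + 1) + 2^2 + 2 + 1 ↦ 3^(3 + 1) + 3^3 + 3 + 1|_3 = 112 ⇒ 111
(1) 111|_3 = 3^(3 + 1) + 3^3 + 3 ↦ 4^(4 + 1) + 4^4 + 4|_4 = 1284 ⇒ 1283

ω^(ω + 1) + ω^ω + ω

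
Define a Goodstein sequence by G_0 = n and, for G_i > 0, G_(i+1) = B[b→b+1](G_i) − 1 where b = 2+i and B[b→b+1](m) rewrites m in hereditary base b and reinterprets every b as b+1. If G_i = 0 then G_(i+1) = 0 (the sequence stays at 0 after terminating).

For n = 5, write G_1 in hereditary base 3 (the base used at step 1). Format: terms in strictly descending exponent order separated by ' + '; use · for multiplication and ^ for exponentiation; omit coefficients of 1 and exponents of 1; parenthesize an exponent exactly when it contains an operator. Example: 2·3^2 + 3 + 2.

5 —HB2→ 2^2 + 1 —bump→ 3^3 + 1 = 28 —(−1)→ 27
27 —HB3→ 3^3 —bump→ 4^4 = 256 —(−1)→ 255

3^3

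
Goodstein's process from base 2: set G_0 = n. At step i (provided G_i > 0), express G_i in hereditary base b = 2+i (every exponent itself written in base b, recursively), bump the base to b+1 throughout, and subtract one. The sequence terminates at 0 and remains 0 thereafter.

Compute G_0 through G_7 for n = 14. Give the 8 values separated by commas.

14, 110, 1281, 18750, 326591, 5862840, 134404971, 3487116548

i=0: 14 = 2^(2 + 1) + 2^2 + 2 (b=2); 2→3: 3^(3 + 1) + 3^3 + 3 = 111; 111−1 = 110
i=1: 110 = 3^(3 + 1) + 3^3 + 2 (b=3); 3→4: 4^(4 + 1) + 4^4 + 2 = 1282; 1282−1 = 1281
i=2: 1281 = 4^(4 + 1) + 4^4 + 1 (b=4); 4→5: 5^(5 + 1) + 5^5 + 1 = 18751; 18751−1 = 18750
i=3: 18750 = 5^(5 + 1) + 5^5 (b=5); 5→6: 6^(6 + 1) + 6^6 = 326592; 326592−1 = 326591
i=4: 326591 = 6^(6 + 1) + 5·6^5 + 5·6^4 + 5·6^3 + 5·6^2 + 5·6 + 5 (b=6); 6→7: 7^(7 + 1) + 5·7^5 + 5·7^4 + 5·7^3 + 5·7^2 + 5·7 + 5 = 5862841; 5862841−1 = 5862840
i=5: 5862840 = 7^(7 + 1) + 5·7^5 + 5·7^4 + 5·7^3 + 5·7^2 + 5·7 + 4 (b=7); 7→8: 8^(8 + 1) + 5·8^5 + 5·8^4 + 5·8^3 + 5·8^2 + 5·8 + 4 = 134404972; 134404972−1 = 134404971
i=6: 134404971 = 8^(8 + 1) + 5·8^5 + 5·8^4 + 5·8^3 + 5·8^2 + 5·8 + 3 (b=8); 8→9: 9^(9 + 1) + 5·9^5 + 5·9^4 + 5·9^3 + 5·9^2 + 5·9 + 3 = 3487116549; 3487116549−1 = 3487116548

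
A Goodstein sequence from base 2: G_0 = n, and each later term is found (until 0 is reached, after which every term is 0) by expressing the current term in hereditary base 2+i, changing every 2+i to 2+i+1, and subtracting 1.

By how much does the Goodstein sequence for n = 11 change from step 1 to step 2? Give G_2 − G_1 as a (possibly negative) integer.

943

step 0: 11 = 2^(2 + 1) + 2 + 1; sub 3 for 2: 3^(3 + 1) + 3 + 1; = 85; G_1 = 85−1 = 84
step 1: 84 = 3^(3 + 1) + 3; sub 4 for 3: 4^(4 + 1) + 4; = 1028; G_2 = 1028−1 = 1027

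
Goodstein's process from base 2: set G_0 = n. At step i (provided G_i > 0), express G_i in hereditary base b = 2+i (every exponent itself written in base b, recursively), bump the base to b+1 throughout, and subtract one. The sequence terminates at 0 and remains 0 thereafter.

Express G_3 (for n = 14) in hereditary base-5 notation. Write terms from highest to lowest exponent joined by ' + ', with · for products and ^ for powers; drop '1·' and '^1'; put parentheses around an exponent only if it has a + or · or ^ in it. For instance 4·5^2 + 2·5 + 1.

5^(5 + 1) + 5^5

14 —HB2→ 2^(2 + 1) + 2^2 + 2 —bump→ 3^(3 + 1) + 3^3 + 3 = 111 —(−1)→ 110
110 —HB3→ 3^(3 + 1) + 3^3 + 2 —bump→ 4^(4 + 1) + 4^4 + 2 = 1282 —(−1)→ 1281
1281 —HB4→ 4^(4 + 1) + 4^4 + 1 —bump→ 5^(5 + 1) + 5^5 + 1 = 18751 —(−1)→ 18750
18750 —HB5→ 5^(5 + 1) + 5^5 —bump→ 6^(6 + 1) + 6^6 = 326592 —(−1)→ 326591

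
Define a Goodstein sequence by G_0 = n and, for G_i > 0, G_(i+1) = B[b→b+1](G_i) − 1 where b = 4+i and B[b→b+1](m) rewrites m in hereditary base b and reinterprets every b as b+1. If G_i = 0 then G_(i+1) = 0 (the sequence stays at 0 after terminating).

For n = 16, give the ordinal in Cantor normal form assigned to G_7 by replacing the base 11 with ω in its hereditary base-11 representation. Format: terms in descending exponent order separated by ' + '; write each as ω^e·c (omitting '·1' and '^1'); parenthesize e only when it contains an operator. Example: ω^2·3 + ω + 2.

ω·3 + 8

base 4: 16 = 4^2; at 5: 5^2 = 25; next = 24
base 5: 24 = 4·5 + 4; at 6: 4·6 + 4 = 28; next = 27
base 6: 27 = 4·6 + 3; at 7: 4·7 + 3 = 31; next = 30
base 7: 30 = 4·7 + 2; at 8: 4·8 + 2 = 34; next = 33
base 8: 33 = 4·8 + 1; at 9: 4·9 + 1 = 37; next = 36
base 9: 36 = 4·9; at 10: 4·10 = 40; next = 39
base 10: 39 = 3·10 + 9; at 11: 3·11 + 9 = 42; next = 41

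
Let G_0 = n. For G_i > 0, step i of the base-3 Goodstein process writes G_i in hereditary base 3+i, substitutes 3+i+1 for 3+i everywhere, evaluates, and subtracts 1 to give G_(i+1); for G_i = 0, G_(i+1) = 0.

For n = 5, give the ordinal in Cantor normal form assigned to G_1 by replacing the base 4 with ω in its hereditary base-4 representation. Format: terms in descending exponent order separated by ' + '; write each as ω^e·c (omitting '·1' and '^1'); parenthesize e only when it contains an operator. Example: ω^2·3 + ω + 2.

[0] 5 ≡ 3 + 2 (base 3). Lift 4: 6. −1: 5.
[1] 5 ≡ 4 + 1 (base 4). Lift 5: 6. −1: 5.

ω + 1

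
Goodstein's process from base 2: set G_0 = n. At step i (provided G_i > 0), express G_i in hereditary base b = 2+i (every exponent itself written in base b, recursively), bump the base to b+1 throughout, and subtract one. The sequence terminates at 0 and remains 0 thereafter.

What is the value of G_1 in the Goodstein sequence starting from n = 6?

29

[0] 6 ≡ 2^2 + 2 (base 2). Lift 3: 30. −1: 29.
[1] 29 ≡ 3^3 + 2 (base 3). Lift 4: 258. −1: 257.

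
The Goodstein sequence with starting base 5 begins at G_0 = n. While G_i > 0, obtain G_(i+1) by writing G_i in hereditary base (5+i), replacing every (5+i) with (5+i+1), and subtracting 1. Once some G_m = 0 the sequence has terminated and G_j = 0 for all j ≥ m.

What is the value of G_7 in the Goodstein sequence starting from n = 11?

G_0=11  [base 5] 2·5 + 1  →[5↦6]→  2·6 + 1 = 13  −1 ⇒ G_1=12
G_1=12  [base 6] 2·6  →[6↦7]→  2·7 = 14  −1 ⇒ G_2=13
G_2=13  [base 7] 7 + 6  →[7↦8]→  8 + 6 = 14  −1 ⇒ G_3=13
G_3=13  [base 8] 8 + 5  →[8↦9]→  9 + 5 = 14  −1 ⇒ G_4=13
G_4=13  [base 9] 9 + 4  →[9↦10]→  10 + 4 = 14  −1 ⇒ G_5=13
G_5=13  [base 10] 10 + 3  →[10↦11]→  11 + 3 = 14  −1 ⇒ G_6=13
G_6=13  [base 11] 11 + 2  →[11↦12]→  12 + 2 = 14  −1 ⇒ G_7=13
G_7=13  [base 12] 12 + 1  →[12↦13]→  13 + 1 = 14  −1 ⇒ G_8=13

13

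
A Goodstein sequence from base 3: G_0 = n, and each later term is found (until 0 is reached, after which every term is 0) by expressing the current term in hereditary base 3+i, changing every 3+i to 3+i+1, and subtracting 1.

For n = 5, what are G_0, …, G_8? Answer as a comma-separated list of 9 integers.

G_0=5  [base 3] 3 + 2  →[3↦4]→  4 + 2 = 6  −1 ⇒ G_1=5
G_1=5  [base 4] 4 + 1  →[4↦5]→  5 + 1 = 6  −1 ⇒ G_2=5
G_2=5  [base 5] 5  →[5↦6]→  6 = 6  −1 ⇒ G_3=5
G_3=5  [base 6] 5  →[6↦7]→  5 = 5  −1 ⇒ G_4=4
G_4=4  [base 7] 4  →[7↦8]→  4 = 4  −1 ⇒ G_5=3
G_5=3  [base 8] 3  →[8↦9]→  3 = 3  −1 ⇒ G_6=2
G_6=2  [base 9] 2  →[9↦10]→  2 = 2  −1 ⇒ G_7=1
G_7=1  [base 10] 1  →[10↦11]→  1 = 1  −1 ⇒ G_8=0

5, 5, 5, 5, 4, 3, 2, 1, 0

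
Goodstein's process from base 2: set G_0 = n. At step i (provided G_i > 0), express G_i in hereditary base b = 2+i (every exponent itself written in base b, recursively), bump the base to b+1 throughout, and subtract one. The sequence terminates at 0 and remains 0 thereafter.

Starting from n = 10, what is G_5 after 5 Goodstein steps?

base 2: 10 = 2^(2 + 1) + 2; at 3: 3^(3 + 1) + 3 = 84; next = 83
base 3: 83 = 3^(3 + 1) + 2; at 4: 4^(4 + 1) + 2 = 1026; next = 1025
base 4: 1025 = 4^(4 + 1) + 1; at 5: 5^(5 + 1) + 1 = 15626; next = 15625
base 5: 15625 = 5^(5 + 1); at 6: 6^(6 + 1) = 279936; next = 279935
base 6: 279935 = 5·6^6 + 5·6^5 + 5·6^4 + 5·6^3 + 5·6^2 + 5·6 + 5; at 7: 5·7^7 + 5·7^5 + 5·7^4 + 5·7^3 + 5·7^2 + 5·7 + 5 = 4215755; next = 4215754
base 7: 4215754 = 5·7^7 + 5·7^5 + 5·7^4 + 5·7^3 + 5·7^2 + 5·7 + 4; at 8: 5·8^8 + 5·8^5 + 5·8^4 + 5·8^3 + 5·8^2 + 5·8 + 4 = 84073324; next = 84073323

4215754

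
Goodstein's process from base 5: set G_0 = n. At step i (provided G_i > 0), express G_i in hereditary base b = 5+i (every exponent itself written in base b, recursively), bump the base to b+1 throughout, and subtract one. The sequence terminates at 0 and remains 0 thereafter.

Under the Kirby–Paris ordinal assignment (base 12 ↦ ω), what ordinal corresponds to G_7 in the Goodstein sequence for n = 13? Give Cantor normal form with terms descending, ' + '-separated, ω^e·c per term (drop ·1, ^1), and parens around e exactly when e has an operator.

[0] 13 ≡ 2·5 + 3 (base 5). Lift 6: 15. −1: 14.
[1] 14 ≡ 2·6 + 2 (base 6). Lift 7: 16. −1: 15.
[2] 15 ≡ 2·7 + 1 (base 7). Lift 8: 17. −1: 16.
[3] 16 ≡ 2·8 (base 8). Lift 9: 18. −1: 17.
[4] 17 ≡ 9 + 8 (base 9). Lift 10: 18. −1: 17.
[5] 17 ≡ 10 + 7 (base 10). Lift 11: 18. −1: 17.
[6] 17 ≡ 11 + 6 (base 11). Lift 12: 18. −1: 17.
[7] 17 ≡ 12 + 5 (base 12). Lift 13: 18. −1: 17.

ω + 5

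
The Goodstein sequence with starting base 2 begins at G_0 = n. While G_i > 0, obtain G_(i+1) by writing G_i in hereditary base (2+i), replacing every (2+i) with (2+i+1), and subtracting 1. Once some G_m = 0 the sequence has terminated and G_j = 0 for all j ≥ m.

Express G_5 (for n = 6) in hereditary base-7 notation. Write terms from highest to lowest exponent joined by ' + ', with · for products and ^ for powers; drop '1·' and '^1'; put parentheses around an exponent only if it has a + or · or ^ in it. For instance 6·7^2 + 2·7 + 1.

5·7^5 + 5·7^4 + 5·7^3 + 5·7^2 + 5·7 + 4

i=0: 6 = 2^2 + 2 (b=2); 2→3: 3^3 + 3 = 30; 30−1 = 29
i=1: 29 = 3^3 + 2 (b=3); 3→4: 4^4 + 2 = 258; 258−1 = 257
i=2: 257 = 4^4 + 1 (b=4); 4→5: 5^5 + 1 = 3126; 3126−1 = 3125
i=3: 3125 = 5^5 (b=5); 5→6: 6^6 = 46656; 46656−1 = 46655
i=4: 46655 = 5·6^5 + 5·6^4 + 5·6^3 + 5·6^2 + 5·6 + 5 (b=6); 6→7: 5·7^5 + 5·7^4 + 5·7^3 + 5·7^2 + 5·7 + 5 = 98040; 98040−1 = 98039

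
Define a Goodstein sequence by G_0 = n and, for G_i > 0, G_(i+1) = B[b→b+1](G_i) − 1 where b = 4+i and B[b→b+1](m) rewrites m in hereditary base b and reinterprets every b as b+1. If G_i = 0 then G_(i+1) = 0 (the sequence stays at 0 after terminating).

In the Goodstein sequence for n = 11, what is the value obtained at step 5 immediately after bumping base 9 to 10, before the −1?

step 0: 11 = 2·4 + 3; sub 5 for 4: 2·5 + 3; = 13; G_1 = 13−1 = 12
step 1: 12 = 2·5 + 2; sub 6 for 5: 2·6 + 2; = 14; G_2 = 14−1 = 13
step 2: 13 = 2·6 + 1; sub 7 for 6: 2·7 + 1; = 15; G_3 = 15−1 = 14
step 3: 14 = 2·7; sub 8 for 7: 2·8; = 16; G_4 = 16−1 = 15
step 4: 15 = 8 + 7; sub 9 for 8: 9 + 7; = 16; G_5 = 16−1 = 15
step 5: 15 = 9 + 6; sub 10 for 9: 10 + 6; = 16; G_6 = 16−1 = 15

16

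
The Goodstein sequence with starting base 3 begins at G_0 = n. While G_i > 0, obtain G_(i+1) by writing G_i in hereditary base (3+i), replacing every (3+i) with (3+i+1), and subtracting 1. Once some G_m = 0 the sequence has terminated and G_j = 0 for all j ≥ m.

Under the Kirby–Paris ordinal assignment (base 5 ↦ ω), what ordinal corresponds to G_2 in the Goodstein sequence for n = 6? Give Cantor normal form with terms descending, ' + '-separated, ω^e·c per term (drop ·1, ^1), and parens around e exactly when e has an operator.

G_0 = 6. HB_3(6) = 2·3. Bump = 8. G_1 = 7.
G_1 = 7. HB_4(7) = 4 + 3. Bump = 8. G_2 = 7.
G_2 = 7. HB_5(7) = 5 + 2. Bump = 8. G_3 = 7.

ω + 2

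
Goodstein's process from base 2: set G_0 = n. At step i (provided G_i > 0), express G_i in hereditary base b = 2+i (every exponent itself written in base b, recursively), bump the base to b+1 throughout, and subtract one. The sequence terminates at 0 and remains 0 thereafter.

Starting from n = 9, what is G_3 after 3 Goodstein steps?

9842

step 0: 9 = 2^(2 + 1) + 1; sub 3 for 2: 3^(3 + 1) + 1; = 82; G_1 = 82−1 = 81
step 1: 81 = 3^(3 + 1); sub 4 for 3: 4^(4 + 1); = 1024; G_2 = 1024−1 = 1023
step 2: 1023 = 3·4^4 + 3·4^3 + 3·4^2 + 3·4 + 3; sub 5 for 4: 3·5^5 + 3·5^3 + 3·5^2 + 3·5 + 3; = 9843; G_3 = 9843−1 = 9842
step 3: 9842 = 3·5^5 + 3·5^3 + 3·5^2 + 3·5 + 2; sub 6 for 5: 3·6^6 + 3·6^3 + 3·6^2 + 3·6 + 2; = 140744; G_4 = 140744−1 = 140743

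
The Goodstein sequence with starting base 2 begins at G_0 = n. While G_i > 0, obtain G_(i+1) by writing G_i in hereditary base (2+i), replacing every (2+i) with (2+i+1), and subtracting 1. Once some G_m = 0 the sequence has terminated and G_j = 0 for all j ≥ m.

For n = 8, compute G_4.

93395

base 2: 8 = 2^(2 + 1); at 3: 3^(3 + 1) = 81; next = 80
base 3: 80 = 2·3^3 + 2·3^2 + 2·3 + 2; at 4: 2·4^4 + 2·4^2 + 2·4 + 2 = 554; next = 553
base 4: 553 = 2·4^4 + 2·4^2 + 2·4 + 1; at 5: 2·5^5 + 2·5^2 + 2·5 + 1 = 6311; next = 6310
base 5: 6310 = 2·5^5 + 2·5^2 + 2·5; at 6: 2·6^6 + 2·6^2 + 2·6 = 93396; next = 93395
base 6: 93395 = 2·6^6 + 2·6^2 + 6 + 5; at 7: 2·7^7 + 2·7^2 + 7 + 5 = 1647196; next = 1647195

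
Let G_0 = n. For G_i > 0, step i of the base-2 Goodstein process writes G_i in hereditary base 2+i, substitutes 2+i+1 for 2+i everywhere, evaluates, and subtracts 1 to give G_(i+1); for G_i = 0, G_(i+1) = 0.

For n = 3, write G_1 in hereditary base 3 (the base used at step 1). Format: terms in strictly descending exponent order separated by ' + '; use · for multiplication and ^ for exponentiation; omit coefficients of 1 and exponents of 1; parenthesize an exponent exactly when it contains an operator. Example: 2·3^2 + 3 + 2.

3

step 0: 3 = 2 + 1; sub 3 for 2: 3 + 1; = 4; G_1 = 4−1 = 3
step 1: 3 = 3; sub 4 for 3: 4; = 4; G_2 = 4−1 = 3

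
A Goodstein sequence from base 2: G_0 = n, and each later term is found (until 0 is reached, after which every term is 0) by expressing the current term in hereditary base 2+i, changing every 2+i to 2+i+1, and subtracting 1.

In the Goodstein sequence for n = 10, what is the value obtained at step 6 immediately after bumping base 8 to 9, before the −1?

1937434593

base 2: 10 = 2^(2 + 1) + 2; at 3: 3^(3 + 1) + 3 = 84; next = 83
base 3: 83 = 3^(3 + 1) + 2; at 4: 4^(4 + 1) + 2 = 1026; next = 1025
base 4: 1025 = 4^(4 + 1) + 1; at 5: 5^(5 + 1) + 1 = 15626; next = 15625
base 5: 15625 = 5^(5 + 1); at 6: 6^(6 + 1) = 279936; next = 279935
base 6: 279935 = 5·6^6 + 5·6^5 + 5·6^4 + 5·6^3 + 5·6^2 + 5·6 + 5; at 7: 5·7^7 + 5·7^5 + 5·7^4 + 5·7^3 + 5·7^2 + 5·7 + 5 = 4215755; next = 4215754
base 7: 4215754 = 5·7^7 + 5·7^5 + 5·7^4 + 5·7^3 + 5·7^2 + 5·7 + 4; at 8: 5·8^8 + 5·8^5 + 5·8^4 + 5·8^3 + 5·8^2 + 5·8 + 4 = 84073324; next = 84073323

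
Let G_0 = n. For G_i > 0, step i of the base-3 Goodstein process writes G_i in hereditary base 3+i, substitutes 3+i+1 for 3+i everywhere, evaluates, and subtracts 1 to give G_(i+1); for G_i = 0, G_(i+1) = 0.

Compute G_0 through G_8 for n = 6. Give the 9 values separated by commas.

6, 7, 7, 7, 7, 7, 6, 5, 4

[0] 6 ≡ 2·3 (base 3). Lift 4: 8. −1: 7.
[1] 7 ≡ 4 + 3 (base 4). Lift 5: 8. −1: 7.
[2] 7 ≡ 5 + 2 (base 5). Lift 6: 8. −1: 7.
[3] 7 ≡ 6 + 1 (base 6). Lift 7: 8. −1: 7.
[4] 7 ≡ 7 (base 7). Lift 8: 8. −1: 7.
[5] 7 ≡ 7 (base 8). Lift 9: 7. −1: 6.
[6] 6 ≡ 6 (base 9). Lift 10: 6. −1: 5.
[7] 5 ≡ 5 (base 10). Lift 11: 5. −1: 4.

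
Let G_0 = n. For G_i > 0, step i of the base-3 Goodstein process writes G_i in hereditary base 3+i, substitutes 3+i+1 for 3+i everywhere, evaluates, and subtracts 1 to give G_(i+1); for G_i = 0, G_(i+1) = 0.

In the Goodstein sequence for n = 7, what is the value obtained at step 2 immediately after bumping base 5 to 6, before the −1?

10

[0] 7 ≡ 2·3 + 1 (base 3). Lift 4: 9. −1: 8.
[1] 8 ≡ 2·4 (base 4). Lift 5: 10. −1: 9.
[2] 9 ≡ 5 + 4 (base 5). Lift 6: 10. −1: 9.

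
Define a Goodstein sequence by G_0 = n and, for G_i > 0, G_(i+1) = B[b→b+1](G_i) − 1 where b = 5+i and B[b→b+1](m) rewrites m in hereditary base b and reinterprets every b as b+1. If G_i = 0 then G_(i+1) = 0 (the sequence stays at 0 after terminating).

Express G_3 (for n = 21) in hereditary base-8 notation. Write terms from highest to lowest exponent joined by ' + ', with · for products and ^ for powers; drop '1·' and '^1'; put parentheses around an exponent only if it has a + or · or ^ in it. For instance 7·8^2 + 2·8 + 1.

(0) 21|_5 = 4·5 + 1 ↦ 4·6 + 1|_6 = 25 ⇒ 24
(1) 24|_6 = 4·6 ↦ 4·7|_7 = 28 ⇒ 27
(2) 27|_7 = 3·7 + 6 ↦ 3·8 + 6|_8 = 30 ⇒ 29
(3) 29|_8 = 3·8 + 5 ↦ 3·9 + 5|_9 = 32 ⇒ 31

3·8 + 5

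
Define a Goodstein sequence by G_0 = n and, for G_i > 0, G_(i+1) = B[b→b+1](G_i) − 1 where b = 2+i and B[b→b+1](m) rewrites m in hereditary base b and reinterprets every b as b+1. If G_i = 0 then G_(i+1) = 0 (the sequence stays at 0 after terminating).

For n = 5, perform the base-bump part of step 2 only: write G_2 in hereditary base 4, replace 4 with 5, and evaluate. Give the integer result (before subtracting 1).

468

G_0 = 5. HB_2(5) = 2^2 + 1. Bump = 28. G_1 = 27.
G_1 = 27. HB_3(27) = 3^3. Bump = 256. G_2 = 255.
G_2 = 255. HB_4(255) = 3·4^3 + 3·4^2 + 3·4 + 3. Bump = 468. G_3 = 467.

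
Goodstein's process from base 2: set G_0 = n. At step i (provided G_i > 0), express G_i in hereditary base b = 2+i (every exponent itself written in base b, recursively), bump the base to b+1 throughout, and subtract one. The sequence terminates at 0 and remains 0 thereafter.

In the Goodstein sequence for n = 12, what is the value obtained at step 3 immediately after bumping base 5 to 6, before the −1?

G_0=12  [base 2] 2^(2 + 1) + 2^2  →[2↦3]→  3^(3 + 1) + 3^3 = 108  −1 ⇒ G_1=107
G_1=107  [base 3] 3^(3 + 1) + 2·3^2 + 2·3 + 2  →[3↦4]→  4^(4 + 1) + 2·4^2 + 2·4 + 2 = 1066  −1 ⇒ G_2=1065
G_2=1065  [base 4] 4^(4 + 1) + 2·4^2 + 2·4 + 1  →[4↦5]→  5^(5 + 1) + 2·5^2 + 2·5 + 1 = 15686  −1 ⇒ G_3=15685
G_3=15685  [base 5] 5^(5 + 1) + 2·5^2 + 2·5  →[5↦6]→  6^(6 + 1) + 2·6^2 + 2·6 = 280020  −1 ⇒ G_4=280019

280020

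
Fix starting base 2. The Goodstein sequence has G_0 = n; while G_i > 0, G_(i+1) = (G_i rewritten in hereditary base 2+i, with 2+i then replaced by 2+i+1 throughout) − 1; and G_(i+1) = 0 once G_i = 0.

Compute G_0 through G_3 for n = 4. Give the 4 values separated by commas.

4, 26, 41, 60

i=0: 4 = 2^2 (b=2); 2→3: 3^3 = 27; 27−1 = 26
i=1: 26 = 2·3^2 + 2·3 + 2 (b=3); 3→4: 2·4^2 + 2·4 + 2 = 42; 42−1 = 41
i=2: 41 = 2·4^2 + 2·4 + 1 (b=4); 4→5: 2·5^2 + 2·5 + 1 = 61; 61−1 = 60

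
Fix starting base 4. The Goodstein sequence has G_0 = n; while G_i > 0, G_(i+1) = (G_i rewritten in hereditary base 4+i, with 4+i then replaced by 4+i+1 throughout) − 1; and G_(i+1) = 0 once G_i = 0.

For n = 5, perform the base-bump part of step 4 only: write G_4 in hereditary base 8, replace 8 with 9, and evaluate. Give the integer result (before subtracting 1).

3

(0) 5|_4 = 4 + 1 ↦ 5 + 1|_5 = 6 ⇒ 5
(1) 5|_5 = 5 ↦ 6|_6 = 6 ⇒ 5
(2) 5|_6 = 5 ↦ 5|_7 = 5 ⇒ 4
(3) 4|_7 = 4 ↦ 4|_8 = 4 ⇒ 3
(4) 3|_8 = 3 ↦ 3|_9 = 3 ⇒ 2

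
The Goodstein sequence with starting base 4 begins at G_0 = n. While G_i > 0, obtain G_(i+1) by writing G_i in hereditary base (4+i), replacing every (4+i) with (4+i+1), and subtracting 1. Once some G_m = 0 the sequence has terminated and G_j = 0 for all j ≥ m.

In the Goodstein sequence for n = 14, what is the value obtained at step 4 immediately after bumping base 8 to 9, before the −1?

23

G_0 = 14. HB_4(14) = 3·4 + 2. Bump = 17. G_1 = 16.
G_1 = 16. HB_5(16) = 3·5 + 1. Bump = 19. G_2 = 18.
G_2 = 18. HB_6(18) = 3·6. Bump = 21. G_3 = 20.
G_3 = 20. HB_7(20) = 2·7 + 6. Bump = 22. G_4 = 21.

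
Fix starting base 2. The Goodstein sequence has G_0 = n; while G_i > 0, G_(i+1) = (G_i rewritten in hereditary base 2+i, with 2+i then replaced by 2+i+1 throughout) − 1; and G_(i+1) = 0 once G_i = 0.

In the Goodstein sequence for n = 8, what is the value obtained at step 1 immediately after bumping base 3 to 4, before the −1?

8 —HB2→ 2^(2 + 1) —bump→ 3^(3 + 1) = 81 —(−1)→ 80
80 —HB3→ 2·3^3 + 2·3^2 + 2·3 + 2 —bump→ 2·4^4 + 2·4^2 + 2·4 + 2 = 554 —(−1)→ 553

554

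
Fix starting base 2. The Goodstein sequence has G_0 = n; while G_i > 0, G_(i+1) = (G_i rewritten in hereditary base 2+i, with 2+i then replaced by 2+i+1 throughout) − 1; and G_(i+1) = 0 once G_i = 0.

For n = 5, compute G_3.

467

(0) 5|_2 = 2^2 + 1 ↦ 3^3 + 1|_3 = 28 ⇒ 27
(1) 27|_3 = 3^3 ↦ 4^4|_4 = 256 ⇒ 255
(2) 255|_4 = 3·4^3 + 3·4^2 + 3·4 + 3 ↦ 3·5^3 + 3·5^2 + 3·5 + 3|_5 = 468 ⇒ 467
(3) 467|_5 = 3·5^3 + 3·5^2 + 3·5 + 2 ↦ 3·6^3 + 3·6^2 + 3·6 + 2|_6 = 776 ⇒ 775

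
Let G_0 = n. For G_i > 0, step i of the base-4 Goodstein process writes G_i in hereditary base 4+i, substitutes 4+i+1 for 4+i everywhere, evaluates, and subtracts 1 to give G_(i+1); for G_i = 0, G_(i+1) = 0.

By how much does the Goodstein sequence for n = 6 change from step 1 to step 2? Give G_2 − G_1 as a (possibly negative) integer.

0

6 —HB4→ 4 + 2 —bump→ 5 + 2 = 7 —(−1)→ 6
6 —HB5→ 5 + 1 —bump→ 6 + 1 = 7 —(−1)→ 6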